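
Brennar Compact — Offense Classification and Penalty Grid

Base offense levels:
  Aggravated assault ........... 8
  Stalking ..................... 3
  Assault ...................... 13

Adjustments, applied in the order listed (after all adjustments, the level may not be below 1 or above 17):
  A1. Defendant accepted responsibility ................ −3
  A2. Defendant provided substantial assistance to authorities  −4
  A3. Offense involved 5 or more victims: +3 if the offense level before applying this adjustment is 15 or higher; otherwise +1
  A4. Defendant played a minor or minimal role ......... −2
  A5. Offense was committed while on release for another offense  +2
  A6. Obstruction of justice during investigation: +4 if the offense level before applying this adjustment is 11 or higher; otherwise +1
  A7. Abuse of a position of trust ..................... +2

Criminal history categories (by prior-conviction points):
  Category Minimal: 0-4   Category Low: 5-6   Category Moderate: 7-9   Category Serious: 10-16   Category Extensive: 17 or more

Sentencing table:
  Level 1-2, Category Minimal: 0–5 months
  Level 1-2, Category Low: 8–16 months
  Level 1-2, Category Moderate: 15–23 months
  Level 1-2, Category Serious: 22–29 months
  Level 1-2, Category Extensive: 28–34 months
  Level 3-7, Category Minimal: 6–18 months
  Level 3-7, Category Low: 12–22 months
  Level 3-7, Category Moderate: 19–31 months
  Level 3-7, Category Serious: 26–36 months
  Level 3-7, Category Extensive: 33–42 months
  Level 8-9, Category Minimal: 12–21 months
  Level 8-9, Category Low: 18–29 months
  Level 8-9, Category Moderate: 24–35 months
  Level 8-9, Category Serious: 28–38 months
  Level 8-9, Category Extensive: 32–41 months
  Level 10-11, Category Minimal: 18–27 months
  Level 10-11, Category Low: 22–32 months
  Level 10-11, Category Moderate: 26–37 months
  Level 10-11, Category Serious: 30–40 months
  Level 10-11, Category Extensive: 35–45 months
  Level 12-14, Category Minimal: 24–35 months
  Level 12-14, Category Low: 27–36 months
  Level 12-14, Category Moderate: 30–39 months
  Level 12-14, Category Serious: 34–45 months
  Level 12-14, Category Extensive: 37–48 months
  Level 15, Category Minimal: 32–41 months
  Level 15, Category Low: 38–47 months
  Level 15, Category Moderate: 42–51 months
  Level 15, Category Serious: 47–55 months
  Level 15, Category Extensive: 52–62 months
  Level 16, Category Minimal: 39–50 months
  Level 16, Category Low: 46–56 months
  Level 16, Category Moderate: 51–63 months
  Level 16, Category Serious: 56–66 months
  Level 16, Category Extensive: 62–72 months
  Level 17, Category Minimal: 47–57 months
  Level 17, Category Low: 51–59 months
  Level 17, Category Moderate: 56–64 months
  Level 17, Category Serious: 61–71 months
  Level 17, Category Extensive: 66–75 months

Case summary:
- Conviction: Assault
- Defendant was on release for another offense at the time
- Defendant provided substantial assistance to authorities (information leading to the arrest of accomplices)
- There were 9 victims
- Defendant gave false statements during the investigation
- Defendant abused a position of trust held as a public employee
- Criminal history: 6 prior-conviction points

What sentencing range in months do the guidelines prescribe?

Base offense level for assault: 13.
A1 does not apply.
A2 applies: 13 − 4 = 9.
A3 applies (level before this adjustment is 9 < 15, so +1): 9 + 1 = 10.
A5 applies: 10 + 2 = 12.
A6 applies (level before this adjustment is 12 ≥ 11, so +4): 12 + 4 = 16.
A7 applies: 16 + 2 = 18.
Level 18 exceeds the maximum of 17; capped at 17.
Final offense level: 17.
Criminal history: 6 prior points → Category Low (5-6).
Level 17 falls in the 17 band.
Grid: Level 17 × Category Low = 51-59 months.

51-59 months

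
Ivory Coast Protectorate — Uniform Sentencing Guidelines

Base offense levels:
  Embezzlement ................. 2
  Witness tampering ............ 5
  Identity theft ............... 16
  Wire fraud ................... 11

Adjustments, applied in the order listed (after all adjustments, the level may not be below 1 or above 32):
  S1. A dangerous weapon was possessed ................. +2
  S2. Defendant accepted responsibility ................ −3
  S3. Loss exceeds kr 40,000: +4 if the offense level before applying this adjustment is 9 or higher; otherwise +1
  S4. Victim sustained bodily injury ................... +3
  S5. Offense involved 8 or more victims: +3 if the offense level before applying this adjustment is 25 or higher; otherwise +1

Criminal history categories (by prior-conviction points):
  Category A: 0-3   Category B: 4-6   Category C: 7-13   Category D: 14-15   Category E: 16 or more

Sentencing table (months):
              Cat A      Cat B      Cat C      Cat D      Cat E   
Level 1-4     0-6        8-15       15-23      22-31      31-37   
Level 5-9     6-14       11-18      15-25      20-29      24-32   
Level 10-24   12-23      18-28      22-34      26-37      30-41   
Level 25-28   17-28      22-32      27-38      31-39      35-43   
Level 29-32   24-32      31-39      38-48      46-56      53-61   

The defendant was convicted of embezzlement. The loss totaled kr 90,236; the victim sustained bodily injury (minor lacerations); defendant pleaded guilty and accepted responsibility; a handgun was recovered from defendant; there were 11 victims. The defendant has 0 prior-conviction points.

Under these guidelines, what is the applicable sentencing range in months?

6-14 months

Base offense level for embezzlement: 2.
S1 applies: 2 + 2 = 4.
S2 applies: 4 − 3 = 1.
S3 applies (level before this adjustment is 1 < 9, so +1): 1 + 1 = 2.
S4 applies: 2 + 3 = 5.
S5 applies (level before this adjustment is 5 < 25, so +1): 5 + 1 = 6.
Final offense level: 6.
Criminal history: 0 prior points → Category A (0-3).
Level 6 falls in the 5-9 band.
Grid: Level 5-9 × Category A = 6-14 months.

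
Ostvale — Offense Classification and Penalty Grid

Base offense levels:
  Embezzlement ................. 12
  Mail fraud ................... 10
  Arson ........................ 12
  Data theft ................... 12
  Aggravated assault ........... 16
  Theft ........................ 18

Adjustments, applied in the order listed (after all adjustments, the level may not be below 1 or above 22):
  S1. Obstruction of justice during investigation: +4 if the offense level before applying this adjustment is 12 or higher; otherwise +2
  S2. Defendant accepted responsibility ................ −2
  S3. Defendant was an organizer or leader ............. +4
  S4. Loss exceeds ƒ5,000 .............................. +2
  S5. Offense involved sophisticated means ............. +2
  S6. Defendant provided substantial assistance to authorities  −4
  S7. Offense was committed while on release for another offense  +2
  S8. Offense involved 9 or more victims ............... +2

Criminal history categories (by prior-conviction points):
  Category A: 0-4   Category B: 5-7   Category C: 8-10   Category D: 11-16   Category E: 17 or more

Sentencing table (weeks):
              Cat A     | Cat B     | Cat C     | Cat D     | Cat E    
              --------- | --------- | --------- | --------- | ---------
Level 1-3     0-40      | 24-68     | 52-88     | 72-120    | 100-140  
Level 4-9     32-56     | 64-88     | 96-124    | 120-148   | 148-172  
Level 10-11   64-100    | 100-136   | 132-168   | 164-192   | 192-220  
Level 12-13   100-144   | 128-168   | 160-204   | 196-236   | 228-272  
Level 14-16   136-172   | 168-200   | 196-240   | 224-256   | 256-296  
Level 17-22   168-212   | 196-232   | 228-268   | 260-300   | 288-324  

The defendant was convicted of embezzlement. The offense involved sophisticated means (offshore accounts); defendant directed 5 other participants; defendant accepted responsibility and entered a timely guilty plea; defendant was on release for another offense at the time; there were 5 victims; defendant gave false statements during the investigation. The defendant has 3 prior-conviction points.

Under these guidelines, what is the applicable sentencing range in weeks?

Base offense level for embezzlement: 12.
S1 applies (level before this adjustment is 12 ≥ 12, so +4): 12 + 4 = 16.
S2 applies: 16 − 2 = 14.
S3 applies: 14 + 4 = 18.
S4 does not apply.
S5 applies: 18 + 2 = 20.
S7 applies: 20 + 2 = 22.
Final offense level: 22.
Criminal history: 3 prior points → Category A (0-4).
Level 22 falls in the 17-22 band.
Grid: Level 17-22 × Category A = 168-212 weeks.

168-212 weeks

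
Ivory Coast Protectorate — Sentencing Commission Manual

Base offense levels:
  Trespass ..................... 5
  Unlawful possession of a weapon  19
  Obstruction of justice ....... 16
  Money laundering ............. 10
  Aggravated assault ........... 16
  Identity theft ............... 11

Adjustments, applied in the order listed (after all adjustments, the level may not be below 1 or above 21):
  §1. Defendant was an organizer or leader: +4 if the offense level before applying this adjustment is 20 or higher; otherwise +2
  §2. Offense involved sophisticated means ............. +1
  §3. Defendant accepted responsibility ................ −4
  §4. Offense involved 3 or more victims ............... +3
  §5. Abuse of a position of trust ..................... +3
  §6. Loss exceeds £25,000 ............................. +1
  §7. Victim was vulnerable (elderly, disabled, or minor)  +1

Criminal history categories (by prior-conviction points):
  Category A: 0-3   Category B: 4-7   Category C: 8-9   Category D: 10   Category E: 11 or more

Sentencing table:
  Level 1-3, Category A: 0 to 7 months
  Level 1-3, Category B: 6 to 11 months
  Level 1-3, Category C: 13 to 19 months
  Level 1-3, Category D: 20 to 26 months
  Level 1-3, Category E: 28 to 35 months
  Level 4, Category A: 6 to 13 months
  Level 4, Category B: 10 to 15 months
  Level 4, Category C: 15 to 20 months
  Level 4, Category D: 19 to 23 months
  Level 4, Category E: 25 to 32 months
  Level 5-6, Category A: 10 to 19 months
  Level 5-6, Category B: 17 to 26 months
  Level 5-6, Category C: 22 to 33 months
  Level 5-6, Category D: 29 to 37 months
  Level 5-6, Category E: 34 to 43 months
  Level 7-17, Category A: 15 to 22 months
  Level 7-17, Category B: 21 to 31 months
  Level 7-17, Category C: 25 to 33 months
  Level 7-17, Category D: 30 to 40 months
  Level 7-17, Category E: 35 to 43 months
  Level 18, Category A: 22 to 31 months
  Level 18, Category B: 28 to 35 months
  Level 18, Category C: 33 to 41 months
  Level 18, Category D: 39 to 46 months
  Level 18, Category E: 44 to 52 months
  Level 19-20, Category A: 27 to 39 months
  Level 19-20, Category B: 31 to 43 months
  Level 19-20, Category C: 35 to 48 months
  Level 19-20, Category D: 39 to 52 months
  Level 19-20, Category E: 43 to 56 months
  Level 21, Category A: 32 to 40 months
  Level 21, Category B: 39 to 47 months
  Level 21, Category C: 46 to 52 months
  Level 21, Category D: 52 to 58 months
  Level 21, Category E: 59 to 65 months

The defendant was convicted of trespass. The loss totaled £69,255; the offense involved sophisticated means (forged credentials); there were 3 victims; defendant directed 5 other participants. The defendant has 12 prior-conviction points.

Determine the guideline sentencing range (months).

Base offense level for trespass: 5.
§1 applies (level before this adjustment is 5 < 20, so +2): 5 + 2 = 7.
§2 applies: 7 + 1 = 8.
§3 does not apply.
§4 applies: 8 + 3 = 11.
§6 applies: 11 + 1 = 12.
Final offense level: 12.
Criminal history: 12 prior points → Category E (11+).
Level 12 falls in the 7-17 band.
Grid: Level 7-17 × Category E = 35-43 months.

35-43 months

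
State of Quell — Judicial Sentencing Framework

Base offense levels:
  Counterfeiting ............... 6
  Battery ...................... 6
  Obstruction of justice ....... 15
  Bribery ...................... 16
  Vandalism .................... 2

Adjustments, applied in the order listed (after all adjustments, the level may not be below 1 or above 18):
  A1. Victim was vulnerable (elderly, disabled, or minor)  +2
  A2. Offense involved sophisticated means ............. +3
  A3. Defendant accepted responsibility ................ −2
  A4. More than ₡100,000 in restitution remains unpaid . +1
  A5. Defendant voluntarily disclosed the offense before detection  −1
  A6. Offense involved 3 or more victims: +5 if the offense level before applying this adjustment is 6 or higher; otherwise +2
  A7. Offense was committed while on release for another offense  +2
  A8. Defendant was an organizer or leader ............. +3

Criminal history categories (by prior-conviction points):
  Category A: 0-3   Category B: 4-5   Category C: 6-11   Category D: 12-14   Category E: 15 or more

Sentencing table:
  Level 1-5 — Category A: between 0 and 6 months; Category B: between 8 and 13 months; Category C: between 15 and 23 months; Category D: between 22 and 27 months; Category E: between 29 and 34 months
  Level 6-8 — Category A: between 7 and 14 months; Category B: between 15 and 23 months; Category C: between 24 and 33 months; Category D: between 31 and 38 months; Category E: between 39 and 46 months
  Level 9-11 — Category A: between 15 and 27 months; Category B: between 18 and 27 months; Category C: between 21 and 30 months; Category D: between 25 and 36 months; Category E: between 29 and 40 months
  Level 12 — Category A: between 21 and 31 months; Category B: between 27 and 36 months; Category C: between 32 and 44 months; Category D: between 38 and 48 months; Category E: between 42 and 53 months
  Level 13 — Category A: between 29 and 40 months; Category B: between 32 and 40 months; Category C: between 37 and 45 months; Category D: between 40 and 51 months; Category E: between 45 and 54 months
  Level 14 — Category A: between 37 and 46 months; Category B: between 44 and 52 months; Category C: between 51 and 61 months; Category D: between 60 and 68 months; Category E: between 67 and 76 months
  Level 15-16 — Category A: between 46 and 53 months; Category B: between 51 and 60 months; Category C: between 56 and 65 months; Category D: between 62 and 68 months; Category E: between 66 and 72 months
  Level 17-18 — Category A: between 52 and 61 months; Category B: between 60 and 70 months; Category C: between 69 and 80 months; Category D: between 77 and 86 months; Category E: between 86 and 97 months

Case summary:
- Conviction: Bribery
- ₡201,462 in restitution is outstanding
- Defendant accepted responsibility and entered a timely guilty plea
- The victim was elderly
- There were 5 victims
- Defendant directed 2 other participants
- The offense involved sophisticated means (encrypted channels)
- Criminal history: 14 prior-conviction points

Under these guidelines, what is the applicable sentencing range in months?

77-86 months

Base offense level for bribery: 16.
A1 applies: 16 + 2 = 18.
A2 applies: 18 + 3 = 21.
A3 applies: 21 − 2 = 19.
A4 applies: 19 + 1 = 20.
A5 does not apply.
A6 applies (level before this adjustment is 20 ≥ 6, so +5): 20 + 5 = 25.
A8 applies: 25 + 3 = 28.
Level 28 exceeds the maximum of 18; capped at 18.
Final offense level: 18.
Criminal history: 14 prior points → Category D (12-14).
Level 18 falls in the 17-18 band.
Grid: Level 17-18 × Category D = 77-86 months.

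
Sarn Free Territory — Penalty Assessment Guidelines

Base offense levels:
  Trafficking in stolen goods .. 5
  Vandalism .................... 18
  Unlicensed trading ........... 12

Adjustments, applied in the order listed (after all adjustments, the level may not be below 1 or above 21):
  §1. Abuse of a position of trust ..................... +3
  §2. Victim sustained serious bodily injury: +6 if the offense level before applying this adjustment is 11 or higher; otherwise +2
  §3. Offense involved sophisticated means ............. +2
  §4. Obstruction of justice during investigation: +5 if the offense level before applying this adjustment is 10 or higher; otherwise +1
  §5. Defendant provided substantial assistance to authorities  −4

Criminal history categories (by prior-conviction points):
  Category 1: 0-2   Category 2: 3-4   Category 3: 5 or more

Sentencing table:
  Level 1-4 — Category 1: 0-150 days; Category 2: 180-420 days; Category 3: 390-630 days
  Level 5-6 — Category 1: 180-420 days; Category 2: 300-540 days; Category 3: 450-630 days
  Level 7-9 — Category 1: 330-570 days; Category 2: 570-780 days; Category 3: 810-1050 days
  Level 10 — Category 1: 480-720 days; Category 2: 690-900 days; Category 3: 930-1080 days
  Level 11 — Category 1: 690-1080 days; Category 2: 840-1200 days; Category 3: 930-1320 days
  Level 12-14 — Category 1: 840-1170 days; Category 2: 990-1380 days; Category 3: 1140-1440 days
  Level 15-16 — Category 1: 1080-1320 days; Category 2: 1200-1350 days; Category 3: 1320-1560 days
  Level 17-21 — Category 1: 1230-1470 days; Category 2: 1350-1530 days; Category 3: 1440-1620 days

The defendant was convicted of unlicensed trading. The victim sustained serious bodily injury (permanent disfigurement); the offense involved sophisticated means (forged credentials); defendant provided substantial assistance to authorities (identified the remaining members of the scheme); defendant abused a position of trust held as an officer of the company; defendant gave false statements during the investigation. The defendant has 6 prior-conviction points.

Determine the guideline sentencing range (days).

Base offense level for unlicensed trading: 12.
§1 applies: 12 + 3 = 15.
§2 applies (level before this adjustment is 15 ≥ 11, so +6): 15 + 6 = 21.
§3 applies: 21 + 2 = 23.
§4 applies (level before this adjustment is 23 ≥ 10, so +5): 23 + 5 = 28.
§5 applies: 28 − 4 = 24.
Level 24 exceeds the maximum of 21; capped at 21.
Final offense level: 21.
Criminal history: 6 prior points → Category 3 (5+).
Level 21 falls in the 17-21 band.
Grid: Level 17-21 × Category 3 = 1440-1620 days.

1440-1620 days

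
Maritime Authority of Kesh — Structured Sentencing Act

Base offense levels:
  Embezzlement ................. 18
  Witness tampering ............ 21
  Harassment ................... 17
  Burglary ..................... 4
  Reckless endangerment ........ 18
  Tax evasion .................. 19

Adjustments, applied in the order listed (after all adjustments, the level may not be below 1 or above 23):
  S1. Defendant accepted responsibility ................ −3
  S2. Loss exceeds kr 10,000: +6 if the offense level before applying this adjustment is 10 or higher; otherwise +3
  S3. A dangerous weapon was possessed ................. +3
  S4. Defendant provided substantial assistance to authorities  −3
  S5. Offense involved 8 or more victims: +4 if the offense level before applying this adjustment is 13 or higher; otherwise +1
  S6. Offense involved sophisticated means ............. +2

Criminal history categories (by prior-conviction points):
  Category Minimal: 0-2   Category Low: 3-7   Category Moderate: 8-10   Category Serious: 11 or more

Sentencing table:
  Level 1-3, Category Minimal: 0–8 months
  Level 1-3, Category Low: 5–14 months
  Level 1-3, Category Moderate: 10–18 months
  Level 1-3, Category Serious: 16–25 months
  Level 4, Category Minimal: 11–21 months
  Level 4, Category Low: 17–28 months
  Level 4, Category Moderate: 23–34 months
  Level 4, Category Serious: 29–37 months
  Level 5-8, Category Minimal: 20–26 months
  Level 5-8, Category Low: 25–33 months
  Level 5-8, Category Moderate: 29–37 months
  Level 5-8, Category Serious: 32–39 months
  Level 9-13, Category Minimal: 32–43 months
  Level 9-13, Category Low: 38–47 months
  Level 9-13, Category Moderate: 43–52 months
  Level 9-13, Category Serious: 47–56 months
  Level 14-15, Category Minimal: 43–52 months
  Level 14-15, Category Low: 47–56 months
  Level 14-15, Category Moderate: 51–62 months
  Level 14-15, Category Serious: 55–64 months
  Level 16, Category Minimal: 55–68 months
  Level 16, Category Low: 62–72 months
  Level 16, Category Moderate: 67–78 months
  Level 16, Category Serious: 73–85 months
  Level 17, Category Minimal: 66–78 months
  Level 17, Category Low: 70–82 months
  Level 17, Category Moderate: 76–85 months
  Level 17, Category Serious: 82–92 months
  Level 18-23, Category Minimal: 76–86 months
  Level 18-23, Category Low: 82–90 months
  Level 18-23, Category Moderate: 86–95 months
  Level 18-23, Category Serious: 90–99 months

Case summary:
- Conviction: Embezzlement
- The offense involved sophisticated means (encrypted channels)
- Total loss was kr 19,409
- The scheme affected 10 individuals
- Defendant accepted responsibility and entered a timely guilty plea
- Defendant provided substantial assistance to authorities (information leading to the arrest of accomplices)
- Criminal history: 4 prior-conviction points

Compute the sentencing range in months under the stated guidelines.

Base offense level for embezzlement: 18.
S1 applies: 18 − 3 = 15.
S2 applies (level before this adjustment is 15 ≥ 10, so +6): 15 + 6 = 21.
S3 does not apply.
S4 applies: 21 − 3 = 18.
S5 applies (level before this adjustment is 18 ≥ 13, so +4): 18 + 4 = 22.
S6 applies: 22 + 2 = 24.
Level 24 exceeds the maximum of 23; capped at 23.
Final offense level: 23.
Criminal history: 4 prior points → Category Low (3-7).
Level 23 falls in the 18-23 band.
Grid: Level 18-23 × Category Low = 82-90 months.

82-90 months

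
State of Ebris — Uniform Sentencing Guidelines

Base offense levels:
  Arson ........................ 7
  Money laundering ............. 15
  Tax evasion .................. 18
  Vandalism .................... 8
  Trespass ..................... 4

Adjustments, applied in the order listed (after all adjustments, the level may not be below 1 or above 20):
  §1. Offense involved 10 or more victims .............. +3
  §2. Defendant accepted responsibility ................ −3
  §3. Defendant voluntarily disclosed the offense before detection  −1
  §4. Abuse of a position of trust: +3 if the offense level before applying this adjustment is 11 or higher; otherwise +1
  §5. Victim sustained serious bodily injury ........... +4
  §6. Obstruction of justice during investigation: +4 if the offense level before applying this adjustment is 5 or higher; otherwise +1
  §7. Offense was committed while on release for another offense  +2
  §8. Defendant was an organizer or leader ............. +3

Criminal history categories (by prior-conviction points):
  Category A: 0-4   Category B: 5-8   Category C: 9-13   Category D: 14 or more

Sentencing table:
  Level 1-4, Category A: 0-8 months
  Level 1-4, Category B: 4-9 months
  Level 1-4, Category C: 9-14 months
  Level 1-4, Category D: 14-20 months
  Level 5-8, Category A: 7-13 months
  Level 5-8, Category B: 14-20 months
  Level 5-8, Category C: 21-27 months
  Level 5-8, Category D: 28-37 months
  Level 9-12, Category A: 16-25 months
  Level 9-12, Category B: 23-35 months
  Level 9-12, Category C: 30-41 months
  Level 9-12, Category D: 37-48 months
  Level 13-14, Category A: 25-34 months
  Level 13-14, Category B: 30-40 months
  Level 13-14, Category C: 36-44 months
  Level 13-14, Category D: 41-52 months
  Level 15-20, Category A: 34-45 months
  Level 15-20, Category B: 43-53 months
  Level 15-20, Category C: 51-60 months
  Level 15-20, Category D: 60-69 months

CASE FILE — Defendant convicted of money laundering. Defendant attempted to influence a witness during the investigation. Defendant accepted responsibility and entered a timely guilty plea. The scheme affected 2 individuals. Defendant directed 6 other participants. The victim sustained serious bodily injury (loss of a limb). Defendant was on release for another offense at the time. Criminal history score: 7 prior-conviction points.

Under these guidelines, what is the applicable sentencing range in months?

Base offense level for money laundering: 15.
§2 applies: 15 − 3 = 12.
§5 applies: 12 + 4 = 16.
§6 applies (level before this adjustment is 16 ≥ 5, so +4): 16 + 4 = 20.
§7 applies: 20 + 2 = 22.
§8 applies: 22 + 3 = 25.
Level 25 exceeds the maximum of 20; capped at 20.
Final offense level: 20.
Criminal history: 7 prior points → Category B (5-8).
Level 20 falls in the 15-20 band.
Grid: Level 15-20 × Category B = 43-53 months.

43-53 months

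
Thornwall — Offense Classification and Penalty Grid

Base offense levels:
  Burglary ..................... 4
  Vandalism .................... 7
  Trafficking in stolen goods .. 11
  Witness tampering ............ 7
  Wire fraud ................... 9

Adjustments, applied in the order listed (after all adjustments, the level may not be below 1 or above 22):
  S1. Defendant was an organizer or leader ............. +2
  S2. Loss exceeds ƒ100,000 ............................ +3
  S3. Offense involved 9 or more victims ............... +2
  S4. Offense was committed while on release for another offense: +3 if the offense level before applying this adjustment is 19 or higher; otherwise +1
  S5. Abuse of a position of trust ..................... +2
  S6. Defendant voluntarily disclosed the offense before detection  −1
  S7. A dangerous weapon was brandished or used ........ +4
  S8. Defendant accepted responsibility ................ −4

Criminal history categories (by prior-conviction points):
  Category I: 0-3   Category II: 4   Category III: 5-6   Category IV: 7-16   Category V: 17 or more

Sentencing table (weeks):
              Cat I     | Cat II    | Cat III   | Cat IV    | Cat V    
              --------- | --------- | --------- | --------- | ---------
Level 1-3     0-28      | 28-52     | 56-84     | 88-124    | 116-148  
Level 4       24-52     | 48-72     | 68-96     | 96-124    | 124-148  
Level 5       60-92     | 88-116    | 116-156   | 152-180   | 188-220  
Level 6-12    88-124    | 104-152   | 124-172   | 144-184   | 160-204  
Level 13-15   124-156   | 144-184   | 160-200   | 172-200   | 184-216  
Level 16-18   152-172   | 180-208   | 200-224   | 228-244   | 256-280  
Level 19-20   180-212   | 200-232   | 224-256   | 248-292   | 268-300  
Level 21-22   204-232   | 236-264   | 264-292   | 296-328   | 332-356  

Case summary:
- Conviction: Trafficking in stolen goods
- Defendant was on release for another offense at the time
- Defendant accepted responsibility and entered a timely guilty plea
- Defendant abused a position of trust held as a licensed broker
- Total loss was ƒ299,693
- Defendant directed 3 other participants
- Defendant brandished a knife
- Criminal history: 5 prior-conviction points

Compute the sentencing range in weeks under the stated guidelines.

Base offense level for trafficking in stolen goods: 11.
S1 applies: 11 + 2 = 13.
S2 applies: 13 + 3 = 16.
S3 does not apply.
S4 applies (level before this adjustment is 16 < 19, so +1): 16 + 1 = 17.
S5 applies: 17 + 2 = 19.
S6 does not apply.
S7 applies: 19 + 4 = 23.
S8 applies: 23 − 4 = 19.
Final offense level: 19.
Criminal history: 5 prior points → Category III (5-6).
Level 19 falls in the 19-20 band.
Grid: Level 19-20 × Category III = 224-256 weeks.

224-256 weeks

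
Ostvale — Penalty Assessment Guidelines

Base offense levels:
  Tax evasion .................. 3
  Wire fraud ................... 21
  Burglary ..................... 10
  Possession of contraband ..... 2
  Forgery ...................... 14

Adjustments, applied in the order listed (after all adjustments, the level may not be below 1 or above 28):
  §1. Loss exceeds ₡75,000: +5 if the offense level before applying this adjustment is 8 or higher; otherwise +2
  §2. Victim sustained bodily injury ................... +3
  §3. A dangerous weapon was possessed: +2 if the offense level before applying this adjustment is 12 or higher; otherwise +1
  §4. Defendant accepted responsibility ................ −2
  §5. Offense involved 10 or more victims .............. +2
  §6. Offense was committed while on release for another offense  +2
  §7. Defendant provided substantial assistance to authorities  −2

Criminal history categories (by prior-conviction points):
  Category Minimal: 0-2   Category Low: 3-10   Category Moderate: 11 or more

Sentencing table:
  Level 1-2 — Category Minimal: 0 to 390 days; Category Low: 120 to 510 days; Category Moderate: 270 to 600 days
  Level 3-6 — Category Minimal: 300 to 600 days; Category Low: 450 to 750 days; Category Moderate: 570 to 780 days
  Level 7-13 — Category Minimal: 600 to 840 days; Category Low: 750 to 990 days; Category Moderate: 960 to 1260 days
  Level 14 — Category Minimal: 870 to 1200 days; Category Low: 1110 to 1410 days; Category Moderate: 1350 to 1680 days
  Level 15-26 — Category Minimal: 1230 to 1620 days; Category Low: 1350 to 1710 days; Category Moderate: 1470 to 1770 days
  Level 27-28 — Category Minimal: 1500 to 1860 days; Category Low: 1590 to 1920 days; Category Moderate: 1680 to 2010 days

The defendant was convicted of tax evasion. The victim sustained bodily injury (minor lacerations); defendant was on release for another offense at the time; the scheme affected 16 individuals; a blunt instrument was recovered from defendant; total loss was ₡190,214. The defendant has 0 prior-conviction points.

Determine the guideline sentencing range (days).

600-840 days

Base offense level for tax evasion: 3.
§1 applies (level before this adjustment is 3 < 8, so +2): 3 + 2 = 5.
§2 applies: 5 + 3 = 8.
§3 applies (level before this adjustment is 8 < 12, so +1): 8 + 1 = 9.
§4 does not apply.
§5 applies: 9 + 2 = 11.
§6 applies: 11 + 2 = 13.
Final offense level: 13.
Criminal history: 0 prior points → Category Minimal (0-2).
Level 13 falls in the 7-13 band.
Grid: Level 7-13 × Category Minimal = 600-840 days.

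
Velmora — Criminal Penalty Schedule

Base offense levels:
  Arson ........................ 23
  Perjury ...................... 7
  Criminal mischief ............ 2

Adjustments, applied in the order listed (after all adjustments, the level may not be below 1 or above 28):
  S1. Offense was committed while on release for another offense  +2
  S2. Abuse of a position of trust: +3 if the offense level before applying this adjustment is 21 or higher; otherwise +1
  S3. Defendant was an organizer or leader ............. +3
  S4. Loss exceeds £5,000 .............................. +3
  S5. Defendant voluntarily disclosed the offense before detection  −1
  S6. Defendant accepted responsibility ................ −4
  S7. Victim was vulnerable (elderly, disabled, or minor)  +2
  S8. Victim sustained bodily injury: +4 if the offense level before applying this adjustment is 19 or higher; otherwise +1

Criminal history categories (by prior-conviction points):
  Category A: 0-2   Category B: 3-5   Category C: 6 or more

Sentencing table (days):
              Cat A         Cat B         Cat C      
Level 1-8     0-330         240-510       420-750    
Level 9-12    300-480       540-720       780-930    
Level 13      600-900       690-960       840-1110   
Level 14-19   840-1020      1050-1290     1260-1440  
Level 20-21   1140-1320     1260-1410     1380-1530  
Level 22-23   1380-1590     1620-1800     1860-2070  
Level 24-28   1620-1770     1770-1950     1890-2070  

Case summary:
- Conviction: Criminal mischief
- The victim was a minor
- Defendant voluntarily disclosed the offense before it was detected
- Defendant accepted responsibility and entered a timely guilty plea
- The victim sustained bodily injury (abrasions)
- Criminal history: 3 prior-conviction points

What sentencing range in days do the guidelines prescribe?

240-510 days

Base offense level for criminal mischief: 2.
S2 does not apply.
S3 does not apply.
S5 applies: 2 − 1 = 1.
S6 applies: 1 − 4 = -3.
S7 applies: -3 + 2 = -1.
S8 applies (level before this adjustment is -1 < 19, so +1): -1 + 1 = 0.
Level 0 is below the minimum of 1; floored at 1.
Final offense level: 1.
Criminal history: 3 prior points → Category B (3-5).
Level 1 falls in the 1-8 band.
Grid: Level 1-8 × Category B = 240-510 days.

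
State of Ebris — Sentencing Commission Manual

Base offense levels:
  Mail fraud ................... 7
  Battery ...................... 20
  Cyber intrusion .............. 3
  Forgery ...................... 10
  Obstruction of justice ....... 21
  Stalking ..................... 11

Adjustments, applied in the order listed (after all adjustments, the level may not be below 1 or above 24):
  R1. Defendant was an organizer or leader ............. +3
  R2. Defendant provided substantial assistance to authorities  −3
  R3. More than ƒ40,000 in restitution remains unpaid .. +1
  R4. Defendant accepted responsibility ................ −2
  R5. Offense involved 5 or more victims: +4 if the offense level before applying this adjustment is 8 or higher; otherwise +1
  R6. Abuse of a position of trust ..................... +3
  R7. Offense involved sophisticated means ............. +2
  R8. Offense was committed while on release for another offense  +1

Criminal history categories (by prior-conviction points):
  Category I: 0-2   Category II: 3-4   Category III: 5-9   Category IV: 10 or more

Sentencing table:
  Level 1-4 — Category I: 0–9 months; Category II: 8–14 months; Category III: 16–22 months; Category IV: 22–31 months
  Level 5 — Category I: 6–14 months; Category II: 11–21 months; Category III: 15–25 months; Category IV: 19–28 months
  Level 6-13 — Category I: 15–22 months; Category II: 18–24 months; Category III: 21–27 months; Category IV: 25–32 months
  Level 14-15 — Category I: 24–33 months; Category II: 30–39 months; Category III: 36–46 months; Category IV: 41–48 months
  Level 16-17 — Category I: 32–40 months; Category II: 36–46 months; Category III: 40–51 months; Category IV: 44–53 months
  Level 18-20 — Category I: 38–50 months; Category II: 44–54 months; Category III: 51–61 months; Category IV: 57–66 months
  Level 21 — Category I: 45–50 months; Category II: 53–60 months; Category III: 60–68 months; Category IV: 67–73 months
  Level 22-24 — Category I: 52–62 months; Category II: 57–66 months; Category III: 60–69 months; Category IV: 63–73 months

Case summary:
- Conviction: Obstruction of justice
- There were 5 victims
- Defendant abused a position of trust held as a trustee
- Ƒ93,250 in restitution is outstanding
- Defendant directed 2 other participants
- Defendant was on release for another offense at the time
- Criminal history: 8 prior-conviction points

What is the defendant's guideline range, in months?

Base offense level for obstruction of justice: 21.
R1 applies: 21 + 3 = 24.
R2 does not apply.
R3 applies: 24 + 1 = 25.
R5 applies (level before this adjustment is 25 ≥ 8, so +4): 25 + 4 = 29.
R6 applies: 29 + 3 = 32.
R7 does not apply.
R8 applies: 32 + 1 = 33.
Level 33 exceeds the maximum of 24; capped at 24.
Final offense level: 24.
Criminal history: 8 prior points → Category III (5-9).
Level 24 falls in the 22-24 band.
Grid: Level 22-24 × Category III = 60-69 months.

60-69 months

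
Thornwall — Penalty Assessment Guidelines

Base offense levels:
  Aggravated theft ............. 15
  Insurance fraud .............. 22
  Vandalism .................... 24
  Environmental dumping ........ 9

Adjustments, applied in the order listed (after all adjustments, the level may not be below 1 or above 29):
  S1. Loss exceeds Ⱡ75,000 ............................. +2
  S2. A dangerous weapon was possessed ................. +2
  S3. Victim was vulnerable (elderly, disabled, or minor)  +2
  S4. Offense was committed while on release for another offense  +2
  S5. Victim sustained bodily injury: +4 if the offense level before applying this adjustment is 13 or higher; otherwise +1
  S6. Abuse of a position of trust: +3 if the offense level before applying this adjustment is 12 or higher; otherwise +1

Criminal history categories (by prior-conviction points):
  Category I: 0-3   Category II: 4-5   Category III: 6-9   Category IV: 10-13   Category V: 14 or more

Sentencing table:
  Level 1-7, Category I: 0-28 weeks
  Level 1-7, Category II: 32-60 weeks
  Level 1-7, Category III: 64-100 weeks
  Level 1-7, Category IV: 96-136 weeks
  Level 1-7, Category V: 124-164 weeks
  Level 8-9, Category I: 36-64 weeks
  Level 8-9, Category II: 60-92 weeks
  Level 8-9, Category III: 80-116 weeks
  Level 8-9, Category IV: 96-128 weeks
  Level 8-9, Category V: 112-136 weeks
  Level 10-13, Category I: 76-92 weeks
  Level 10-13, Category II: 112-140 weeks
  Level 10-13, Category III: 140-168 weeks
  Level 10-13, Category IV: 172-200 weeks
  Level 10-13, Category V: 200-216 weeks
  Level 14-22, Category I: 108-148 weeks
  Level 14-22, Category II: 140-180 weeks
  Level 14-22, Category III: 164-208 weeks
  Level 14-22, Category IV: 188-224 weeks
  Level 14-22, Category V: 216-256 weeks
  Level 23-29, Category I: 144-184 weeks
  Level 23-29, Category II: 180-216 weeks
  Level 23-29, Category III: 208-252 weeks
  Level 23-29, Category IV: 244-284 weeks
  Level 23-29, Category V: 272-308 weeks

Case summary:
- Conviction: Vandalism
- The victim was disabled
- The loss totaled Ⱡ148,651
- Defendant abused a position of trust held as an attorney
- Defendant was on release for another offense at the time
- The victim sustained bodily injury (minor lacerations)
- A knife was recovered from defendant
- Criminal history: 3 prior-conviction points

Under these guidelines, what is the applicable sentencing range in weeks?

144-184 weeks

Base offense level for vandalism: 24.
S1 applies: 24 + 2 = 26.
S2 applies: 26 + 2 = 28.
S3 applies: 28 + 2 = 30.
S4 applies: 30 + 2 = 32.
S5 applies (level before this adjustment is 32 ≥ 13, so +4): 32 + 4 = 36.
S6 applies (level before this adjustment is 36 ≥ 12, so +3): 36 + 3 = 39.
Level 39 exceeds the maximum of 29; capped at 29.
Final offense level: 29.
Criminal history: 3 prior points → Category I (0-3).
Level 29 falls in the 23-29 band.
Grid: Level 23-29 × Category I = 144-184 weeks.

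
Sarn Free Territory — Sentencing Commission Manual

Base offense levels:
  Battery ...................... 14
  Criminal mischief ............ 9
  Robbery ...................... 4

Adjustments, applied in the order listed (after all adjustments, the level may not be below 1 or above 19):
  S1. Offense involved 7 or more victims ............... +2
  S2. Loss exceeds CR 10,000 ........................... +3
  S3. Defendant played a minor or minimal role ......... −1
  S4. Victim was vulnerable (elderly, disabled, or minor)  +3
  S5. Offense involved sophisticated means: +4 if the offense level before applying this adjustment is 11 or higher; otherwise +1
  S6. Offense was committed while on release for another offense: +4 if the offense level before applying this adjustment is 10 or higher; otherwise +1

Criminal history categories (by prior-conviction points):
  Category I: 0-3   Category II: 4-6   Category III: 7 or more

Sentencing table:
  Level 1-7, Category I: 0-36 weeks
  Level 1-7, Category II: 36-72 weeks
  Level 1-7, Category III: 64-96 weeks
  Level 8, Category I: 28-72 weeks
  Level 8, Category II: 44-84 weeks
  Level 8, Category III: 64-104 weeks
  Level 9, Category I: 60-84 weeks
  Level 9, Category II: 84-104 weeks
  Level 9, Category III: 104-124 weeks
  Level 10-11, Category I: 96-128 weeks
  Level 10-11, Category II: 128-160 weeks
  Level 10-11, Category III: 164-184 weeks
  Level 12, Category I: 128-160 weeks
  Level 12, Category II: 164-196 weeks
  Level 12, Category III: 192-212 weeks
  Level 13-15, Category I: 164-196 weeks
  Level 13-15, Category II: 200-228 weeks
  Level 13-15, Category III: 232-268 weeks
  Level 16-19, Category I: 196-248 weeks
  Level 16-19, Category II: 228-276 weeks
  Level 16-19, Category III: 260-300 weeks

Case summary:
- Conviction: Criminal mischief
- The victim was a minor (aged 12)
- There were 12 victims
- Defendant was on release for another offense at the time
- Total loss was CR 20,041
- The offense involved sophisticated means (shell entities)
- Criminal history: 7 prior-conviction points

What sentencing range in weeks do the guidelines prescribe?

Base offense level for criminal mischief: 9.
S1 applies: 9 + 2 = 11.
S2 applies: 11 + 3 = 14.
S3 does not apply.
S4 applies: 14 + 3 = 17.
S5 applies (level before this adjustment is 17 ≥ 11, so +4): 17 + 4 = 21.
S6 applies (level before this adjustment is 21 ≥ 10, so +4): 21 + 4 = 25.
Level 25 exceeds the maximum of 19; capped at 19.
Final offense level: 19.
Criminal history: 7 prior points → Category III (7+).
Level 19 falls in the 16-19 band.
Grid: Level 16-19 × Category III = 260-300 weeks.

260-300 weeks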